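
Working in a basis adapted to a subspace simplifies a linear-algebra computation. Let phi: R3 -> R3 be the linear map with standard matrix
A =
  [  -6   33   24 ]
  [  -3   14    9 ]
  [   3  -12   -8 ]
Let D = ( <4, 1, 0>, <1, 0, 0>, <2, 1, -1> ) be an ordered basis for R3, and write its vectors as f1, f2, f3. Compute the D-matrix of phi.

With P the matrix whose columns are f1, ..., f3, [phi]_D = P^(-1) A P.
Column by column: phi(f1) = A f1 = <9, 2, 0>; its D-coordinates <2, 1, 0> give column 1.
Continuing for each basis vector yields [phi]_D = [[2, 0, 1], [1, 0, -3], [0, -3, -2]].

[[2, 0, 1], [1, 0, -3], [0, -3, -2]]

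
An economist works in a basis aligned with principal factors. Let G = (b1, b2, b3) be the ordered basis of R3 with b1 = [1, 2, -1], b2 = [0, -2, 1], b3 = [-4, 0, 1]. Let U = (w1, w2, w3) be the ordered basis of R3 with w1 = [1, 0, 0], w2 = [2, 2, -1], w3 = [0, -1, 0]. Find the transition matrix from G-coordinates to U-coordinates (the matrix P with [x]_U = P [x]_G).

[[-1, 2, -2], [1, -1, -1], [0, 0, -2]]

Take x = bj: its G-coordinates are the j-th standard unit vector, so P e_j — column j of P — equals [bj]_U.
b1 = -w1 + w2 + 0·w3, giving column 1 = [-1, 1, 0]; repeating for each j gives P = [[-1, 2, -2], [1, -1, -1], [0, 0, -2]].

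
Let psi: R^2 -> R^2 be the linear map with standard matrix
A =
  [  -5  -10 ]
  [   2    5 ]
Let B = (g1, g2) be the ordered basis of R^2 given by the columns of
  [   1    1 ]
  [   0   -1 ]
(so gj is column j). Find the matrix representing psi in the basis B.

[[-3, 2], [-2, 3]]

The j-th column of [psi]_B is [psi(gj)]_B.
psi(g1) = A g1 = <-5, 2> = -3g1 - 2g2, so column 1 is <-3, -2>.
Repeating for g2 and assembling the columns gives [[-3, 2], [-2, 3]].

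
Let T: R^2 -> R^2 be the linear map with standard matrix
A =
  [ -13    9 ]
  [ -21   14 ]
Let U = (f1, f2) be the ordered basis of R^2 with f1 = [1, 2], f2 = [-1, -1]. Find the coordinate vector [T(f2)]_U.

[3, -1]

Compute T(f2) = A f2 = [4, 7] in standard coordinates.
Then write this in U-coordinates: solve for y in y_1 f1 + y_2 f2 = [4, 7].
This gives y = [3, -1], which is column 2 of [T]_U.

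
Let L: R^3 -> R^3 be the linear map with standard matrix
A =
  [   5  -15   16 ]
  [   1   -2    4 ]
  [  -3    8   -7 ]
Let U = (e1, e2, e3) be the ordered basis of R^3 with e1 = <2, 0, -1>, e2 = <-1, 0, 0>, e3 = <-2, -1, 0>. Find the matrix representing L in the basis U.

[[-1, -3, 2], [0, -3, -1], [2, 1, 0]]

With P the matrix whose columns are e1, ..., e3, [L]_U = P^(-1) A P.
Column by column: L(e1) = A e1 = <-6, -2, 1>; its U-coordinates <-1, 0, 2> give column 1.
Continuing for each basis vector yields [L]_U = [[-1, -3, 2], [0, -3, -1], [2, 1, 0]].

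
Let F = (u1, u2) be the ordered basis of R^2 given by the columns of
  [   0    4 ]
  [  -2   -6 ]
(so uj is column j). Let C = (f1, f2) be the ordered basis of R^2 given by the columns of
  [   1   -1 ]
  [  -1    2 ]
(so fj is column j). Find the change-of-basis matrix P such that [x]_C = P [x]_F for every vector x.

[[-2, 2], [-2, -2]]

Take x = uj: its F-coordinates are the j-th standard unit vector, so P e_j — column j of P — equals [uj]_C.
u1 = -2f1 - 2f2, giving column 1 = (-2, -2); repeating for each j gives P = [[-2, 2], [-2, -2]].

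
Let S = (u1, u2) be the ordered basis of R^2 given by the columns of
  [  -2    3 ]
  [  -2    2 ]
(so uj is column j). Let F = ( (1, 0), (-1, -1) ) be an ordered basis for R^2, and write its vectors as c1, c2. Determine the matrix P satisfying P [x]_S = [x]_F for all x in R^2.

[[0, 1], [2, -2]]

Let M have columns uj and N have columns cj. Then for every x, N [x]_F = x = M [x]_S, so P = N^(-1) M.
Since det N = -1, N^(-1) has integer entries; multiplying gives P = [[0, 1], [2, -2]].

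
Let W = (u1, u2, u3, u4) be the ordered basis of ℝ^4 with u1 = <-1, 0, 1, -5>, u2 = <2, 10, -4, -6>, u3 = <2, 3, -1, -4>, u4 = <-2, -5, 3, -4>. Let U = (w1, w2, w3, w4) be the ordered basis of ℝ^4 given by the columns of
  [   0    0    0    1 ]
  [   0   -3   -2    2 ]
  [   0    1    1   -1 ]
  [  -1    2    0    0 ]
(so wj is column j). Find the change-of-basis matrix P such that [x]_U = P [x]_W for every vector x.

[[1, 2, 2, 2], [-2, -2, -1, -1], [2, 0, 2, 2], [-1, 2, 2, -2]]

Let M have columns uj and N have columns wj. Then for every x, N [x]_U = x = M [x]_W, so P = N^(-1) M.
Since det N = -1, N^(-1) has integer entries; multiplying gives P = [[1, 2, 2, 2], [-2, -2, -1, -1], [2, 0, 2, 2], [-1, 2, 2, -2]].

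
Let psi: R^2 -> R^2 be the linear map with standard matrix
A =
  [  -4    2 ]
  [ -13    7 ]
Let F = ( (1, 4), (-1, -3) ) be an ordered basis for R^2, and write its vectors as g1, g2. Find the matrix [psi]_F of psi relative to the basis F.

Let P have columns g1, g2. Then [psi]_F = P^(-1) A P.
Here det P = 1, so P^(-1) is integer; computing A P first and then P^(-1)(A P) gives [[3, -2], [-1, 0]].

[[3, -2], [-1, 0]]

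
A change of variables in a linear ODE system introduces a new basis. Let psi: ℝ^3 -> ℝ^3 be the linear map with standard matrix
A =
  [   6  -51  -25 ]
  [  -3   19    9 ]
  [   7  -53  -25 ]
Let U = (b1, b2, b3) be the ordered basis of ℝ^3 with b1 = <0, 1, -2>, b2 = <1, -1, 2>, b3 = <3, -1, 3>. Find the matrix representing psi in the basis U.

The j-th column of [psi]_U is [psi(bj)]_U.
psi(b1) = A b1 = <-1, 1, -3> = 2b1 + 2b2 - b3, so column 1 is <2, 2, -1>.
Repeating for b2, b3 and assembling the columns gives [[2, -1, -1], [2, 1, 3], [-1, 2, -3]].

[[2, -1, -1], [2, 1, 3], [-1, 2, -3]]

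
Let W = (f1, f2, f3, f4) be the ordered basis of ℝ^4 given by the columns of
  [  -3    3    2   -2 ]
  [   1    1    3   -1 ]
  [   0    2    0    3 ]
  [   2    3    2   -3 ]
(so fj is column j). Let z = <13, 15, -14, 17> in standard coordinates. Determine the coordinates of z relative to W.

<0, -1, 4, -4>

[z]_W is the unique c with M c = z, where M has columns f1, ..., f4.
Gaussian elimination on [M | z] yields c = (0, -1, 4, -4).
Check: 0·f1 - f2 + 4f3 - 4f4 = <13, 15, -14, 17>.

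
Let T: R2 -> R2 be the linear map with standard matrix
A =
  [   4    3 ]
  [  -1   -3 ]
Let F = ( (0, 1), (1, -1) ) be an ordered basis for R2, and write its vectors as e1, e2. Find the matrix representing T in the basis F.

[[0, 3], [3, 1]]

The j-th column of [T]_F is [T(ej)]_F.
T(e1) = A e1 = (3, -3) = 0·e1 + 3e2, so column 1 is (0, 3).
Repeating for e2 and assembling the columns gives [[0, 3], [3, 1]].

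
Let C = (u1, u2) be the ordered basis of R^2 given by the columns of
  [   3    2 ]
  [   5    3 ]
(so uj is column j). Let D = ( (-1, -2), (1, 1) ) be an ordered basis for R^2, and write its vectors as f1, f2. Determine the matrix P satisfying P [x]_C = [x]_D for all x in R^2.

[[-2, -1], [1, 1]]

Take x = uj: its C-coordinates are the j-th standard unit vector, so P e_j — column j of P — equals [uj]_D.
u1 = -2f1 + f2, giving column 1 = (-2, 1); repeating for each j gives P = [[-2, -1], [1, 1]].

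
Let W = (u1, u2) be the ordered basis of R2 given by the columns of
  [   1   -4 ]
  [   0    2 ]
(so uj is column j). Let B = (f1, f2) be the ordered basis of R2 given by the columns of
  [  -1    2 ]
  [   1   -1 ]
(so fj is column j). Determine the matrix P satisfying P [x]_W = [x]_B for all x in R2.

Column j of P is [uj]_B, since P maps W-coordinates to B-coordinates.
Expressing u1 in B: u1 = f1 + f2, so column 1 of P is [1, 1].
Doing the same for each uj gives P = [[1, 0], [1, -2]].

[[1, 0], [1, -2]]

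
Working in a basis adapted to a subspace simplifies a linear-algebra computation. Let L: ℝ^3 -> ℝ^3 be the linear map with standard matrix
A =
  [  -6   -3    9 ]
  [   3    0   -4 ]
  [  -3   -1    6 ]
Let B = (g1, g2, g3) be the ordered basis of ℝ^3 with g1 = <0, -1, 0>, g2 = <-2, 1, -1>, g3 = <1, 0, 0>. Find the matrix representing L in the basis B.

Let P have columns g1, ..., g3. Then [L]_B = P^(-1) A P.
Here det P = 1, so P^(-1) is integer; computing A P first and then P^(-1)(A P) gives [[-1, 3, 0], [-1, 1, 3], [1, 2, 0]].

[[-1, 3, 0], [-1, 1, 3], [1, 2, 0]]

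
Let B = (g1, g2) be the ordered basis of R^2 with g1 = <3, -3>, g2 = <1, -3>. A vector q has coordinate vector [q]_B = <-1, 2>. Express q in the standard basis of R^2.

<-1, -3>

By definition q = -g1 + 2g2.
Summing componentwise gives <-1, -3>.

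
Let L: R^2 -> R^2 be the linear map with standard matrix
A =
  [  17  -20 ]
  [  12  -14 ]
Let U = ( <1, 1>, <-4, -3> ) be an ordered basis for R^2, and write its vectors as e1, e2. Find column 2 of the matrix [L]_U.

Compute L(e2) = A e2 = <-8, -6> in standard coordinates.
Then write this in U-coordinates: solve for y in y_1 e1 + y_2 e2 = <-8, -6>.
This gives y = <0, 2>, which is column 2 of [L]_U.

<0, 2>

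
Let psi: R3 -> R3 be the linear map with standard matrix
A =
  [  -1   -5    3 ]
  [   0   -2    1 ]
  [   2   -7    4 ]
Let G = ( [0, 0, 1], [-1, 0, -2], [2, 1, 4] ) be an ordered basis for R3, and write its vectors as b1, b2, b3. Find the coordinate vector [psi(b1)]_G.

Compute psi(b1) = A b1 = [3, 1, 4] in standard coordinates.
Then write this in G-coordinates: solve for y in y_1 b1 + ... + y_3 b3 = [3, 1, 4].
This gives y = [-2, -1, 1], which is column 1 of [psi]_G.

[-2, -1, 1]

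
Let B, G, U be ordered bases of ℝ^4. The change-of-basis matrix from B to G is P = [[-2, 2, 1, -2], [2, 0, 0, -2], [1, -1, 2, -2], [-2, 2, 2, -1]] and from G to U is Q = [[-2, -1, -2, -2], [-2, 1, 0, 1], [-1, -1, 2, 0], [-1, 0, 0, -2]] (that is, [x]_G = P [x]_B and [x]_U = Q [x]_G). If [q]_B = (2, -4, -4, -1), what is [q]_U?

Composing the changes, [q]_U = Q P [q]_B.
Q P = [[4, -6, -10, 12], [4, -2, 0, 1], [2, -4, 3, 0], [6, -6, -5, 4]]; applying this to (2, -4, -4, -1) gives (60, 15, 8, 52).

(60, 15, 8, 52)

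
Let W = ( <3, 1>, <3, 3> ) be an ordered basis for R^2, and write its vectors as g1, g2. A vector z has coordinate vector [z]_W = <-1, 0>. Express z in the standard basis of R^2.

<-3, -1>

By definition z = -g1 + 0·g2.
Summing componentwise gives <-3, -1>.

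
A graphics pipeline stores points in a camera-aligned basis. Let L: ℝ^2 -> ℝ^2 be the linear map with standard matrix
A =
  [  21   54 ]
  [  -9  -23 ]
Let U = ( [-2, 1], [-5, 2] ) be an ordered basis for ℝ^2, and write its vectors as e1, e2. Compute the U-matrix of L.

With P the matrix whose columns are e1, e2, [L]_U = P^(-1) A P.
Column by column: L(e1) = A e1 = [12, -5]; its U-coordinates [-1, -2] give column 1.
Continuing for each basis vector yields [L]_U = [[-1, 1], [-2, -1]].

[[-1, 1], [-2, -1]]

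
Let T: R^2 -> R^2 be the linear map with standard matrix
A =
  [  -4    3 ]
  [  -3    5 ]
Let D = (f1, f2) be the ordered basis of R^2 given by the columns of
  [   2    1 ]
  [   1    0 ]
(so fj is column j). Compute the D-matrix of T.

[[-1, -3], [-3, 2]]

The j-th column of [T]_D is [T(fj)]_D.
T(f1) = A f1 = [-5, -1] = -f1 - 3f2, so column 1 is [-1, -3].
Repeating for f2 and assembling the columns gives [[-1, -3], [-3, 2]].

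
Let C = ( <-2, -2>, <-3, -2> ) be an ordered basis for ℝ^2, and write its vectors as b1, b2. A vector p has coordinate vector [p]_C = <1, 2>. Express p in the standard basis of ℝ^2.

<-8, -6>

By definition p = b1 + 2b2.
Summing componentwise gives <-8, -6>.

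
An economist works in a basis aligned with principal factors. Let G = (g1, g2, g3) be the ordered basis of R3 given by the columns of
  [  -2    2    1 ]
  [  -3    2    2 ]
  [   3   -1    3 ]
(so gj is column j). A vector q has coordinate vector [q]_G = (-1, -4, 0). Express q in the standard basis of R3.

q = M [q]_G, where M has columns g1, ..., g3.
Carrying out the matrix-vector product, q = (-6, -5, 1).

(-6, -5, 1)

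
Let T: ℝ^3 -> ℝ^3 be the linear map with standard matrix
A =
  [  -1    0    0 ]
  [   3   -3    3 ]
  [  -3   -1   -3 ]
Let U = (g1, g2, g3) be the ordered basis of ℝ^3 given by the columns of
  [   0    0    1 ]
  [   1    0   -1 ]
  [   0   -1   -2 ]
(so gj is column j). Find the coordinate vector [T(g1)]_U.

[-3, 1, 0]

Compute T(g1) = A g1 = [0, -3, -1] in standard coordinates.
Then write this in U-coordinates: solve for y in y_1 g1 + ... + y_3 g3 = [0, -3, -1].
This gives y = [-3, 1, 0], which is column 1 of [T]_U.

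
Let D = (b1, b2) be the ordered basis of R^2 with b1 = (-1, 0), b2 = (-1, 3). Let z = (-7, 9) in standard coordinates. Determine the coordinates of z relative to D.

[z]_D is the unique c with M c = z, where M has columns b1, b2.
System: -c_1 - c_2 = -7, 0c_1 + 3c_2 = 9; solving gives c_1 = 4, c_2 = 3.
Check: 4b1 + 3b2 = (-7, 9).

(4, 3)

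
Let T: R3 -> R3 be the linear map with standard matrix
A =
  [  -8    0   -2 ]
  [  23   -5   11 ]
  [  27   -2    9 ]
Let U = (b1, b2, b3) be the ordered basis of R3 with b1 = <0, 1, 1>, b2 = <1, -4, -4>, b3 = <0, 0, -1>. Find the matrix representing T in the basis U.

[[-2, -1, -3], [-2, 0, 2], [-1, 0, -2]]

Let P have columns b1, ..., b3. Then [T]_U = P^(-1) A P.
Here det P = 1, so P^(-1) is integer; computing A P first and then P^(-1)(A P) gives [[-2, -1, -3], [-2, 0, 2], [-1, 0, -2]].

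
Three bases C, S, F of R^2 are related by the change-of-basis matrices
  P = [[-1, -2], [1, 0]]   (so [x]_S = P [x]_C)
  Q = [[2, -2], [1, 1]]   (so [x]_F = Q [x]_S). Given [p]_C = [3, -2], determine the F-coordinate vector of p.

[-4, 4]

First [p]_S = P [p]_C = [1, 3].
Then [p]_F = Q [p]_S = [-4, 4].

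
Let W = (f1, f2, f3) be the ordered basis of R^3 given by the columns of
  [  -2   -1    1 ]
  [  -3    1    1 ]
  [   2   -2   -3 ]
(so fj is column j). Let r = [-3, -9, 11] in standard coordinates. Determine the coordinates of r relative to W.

[2, -2, -1]

[r]_W is the unique c with M c = r, where M has columns f1, ..., f3.
Gaussian elimination on [M | r] yields c = (2, -2, -1).
Check: 2f1 - 2f2 - f3 = [-3, -9, 11].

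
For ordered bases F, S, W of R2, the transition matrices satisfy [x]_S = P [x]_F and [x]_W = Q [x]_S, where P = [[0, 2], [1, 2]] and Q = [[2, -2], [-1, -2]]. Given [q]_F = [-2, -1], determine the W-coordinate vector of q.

[4, 10]

First [q]_S = P [q]_F = [-2, -4].
Then [q]_W = Q [q]_S = [4, 10].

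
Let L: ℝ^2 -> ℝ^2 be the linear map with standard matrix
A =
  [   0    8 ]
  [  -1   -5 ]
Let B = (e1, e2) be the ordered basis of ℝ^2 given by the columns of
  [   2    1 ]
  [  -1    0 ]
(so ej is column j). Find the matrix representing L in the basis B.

With P the matrix whose columns are e1, e2, [L]_B = P^(-1) A P.
Column by column: L(e1) = A e1 = [-8, 3]; its B-coordinates [-3, -2] give column 1.
Continuing for each basis vector yields [L]_B = [[-3, 1], [-2, -2]].

[[-3, 1], [-2, -2]]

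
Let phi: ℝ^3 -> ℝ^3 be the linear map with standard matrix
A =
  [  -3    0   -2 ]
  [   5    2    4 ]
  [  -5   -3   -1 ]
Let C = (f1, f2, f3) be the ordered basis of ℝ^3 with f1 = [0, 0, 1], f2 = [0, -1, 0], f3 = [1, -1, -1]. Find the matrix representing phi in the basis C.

[[-3, 3, -2], [-2, 2, 2], [-2, 0, -1]]

The j-th column of [phi]_C is [phi(fj)]_C.
phi(f1) = A f1 = [-2, 4, -1] = -3f1 - 2f2 - 2f3, so column 1 is [-3, -2, -2].
Repeating for f2, f3 and assembling the columns gives [[-3, 3, -2], [-2, 2, 2], [-2, 0, -1]].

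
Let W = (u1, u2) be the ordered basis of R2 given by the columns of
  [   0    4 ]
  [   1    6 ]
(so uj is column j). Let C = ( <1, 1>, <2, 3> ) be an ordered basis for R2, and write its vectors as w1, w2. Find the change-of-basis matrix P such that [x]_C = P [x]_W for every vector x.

Let M have columns uj and N have columns wj. Then for every x, N [x]_C = x = M [x]_W, so P = N^(-1) M.
Since det N = 1, N^(-1) has integer entries; multiplying gives P = [[-2, 0], [1, 2]].

[[-2, 0], [1, 2]]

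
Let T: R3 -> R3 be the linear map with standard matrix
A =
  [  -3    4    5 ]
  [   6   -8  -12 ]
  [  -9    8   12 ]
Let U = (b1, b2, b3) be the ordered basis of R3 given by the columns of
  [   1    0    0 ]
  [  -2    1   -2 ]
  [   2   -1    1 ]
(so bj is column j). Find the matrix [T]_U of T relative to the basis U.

Let P have columns b1, ..., b3. Then [T]_U = P^(-1) A P.
Here det P = -1, so P^(-1) is integer; computing A P first and then P^(-1)(A P) gives [[-1, -1, -3], [2, 2, -2], [3, 0, 0]].

[[-1, -1, -3], [2, 2, -2], [3, 0, 0]]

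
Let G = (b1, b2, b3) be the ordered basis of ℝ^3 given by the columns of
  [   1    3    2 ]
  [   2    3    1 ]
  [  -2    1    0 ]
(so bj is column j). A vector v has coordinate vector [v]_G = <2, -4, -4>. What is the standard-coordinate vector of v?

The coordinates say v = 2b1 - 4b2 - 4b3; adding the scaled basis vectors gives <-18, -12, -8>.

<-18, -12, -8>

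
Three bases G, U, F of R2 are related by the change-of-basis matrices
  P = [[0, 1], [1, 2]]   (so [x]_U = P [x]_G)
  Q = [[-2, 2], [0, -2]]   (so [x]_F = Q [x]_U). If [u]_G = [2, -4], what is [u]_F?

Composing the changes, [u]_F = Q P [u]_G.
Q P = [[2, 2], [-2, -4]]; applying this to [2, -4] gives [-4, 12].

[-4, 12]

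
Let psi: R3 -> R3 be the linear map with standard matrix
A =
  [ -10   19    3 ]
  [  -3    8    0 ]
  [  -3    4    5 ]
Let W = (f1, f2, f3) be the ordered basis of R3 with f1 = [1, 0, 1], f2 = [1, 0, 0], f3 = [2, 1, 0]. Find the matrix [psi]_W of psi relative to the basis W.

[[2, -3, -2], [-3, -1, -3], [-3, -3, 2]]

The j-th column of [psi]_W is [psi(fj)]_W.
psi(f1) = A f1 = [-7, -3, 2] = 2f1 - 3f2 - 3f3, so column 1 is [2, -3, -3].
Repeating for f2, f3 and assembling the columns gives [[2, -3, -2], [-3, -1, -3], [-3, -3, 2]].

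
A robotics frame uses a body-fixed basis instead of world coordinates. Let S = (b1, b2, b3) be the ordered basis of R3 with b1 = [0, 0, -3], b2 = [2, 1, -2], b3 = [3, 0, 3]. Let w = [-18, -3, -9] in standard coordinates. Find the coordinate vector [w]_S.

[w]_S is the unique c with M c = w, where M has columns b1, ..., b3.
Gaussian elimination on [M | w] yields c = (1, -3, -4).
Check: b1 - 3b2 - 4b3 = [-18, -3, -9].

[1, -3, -4]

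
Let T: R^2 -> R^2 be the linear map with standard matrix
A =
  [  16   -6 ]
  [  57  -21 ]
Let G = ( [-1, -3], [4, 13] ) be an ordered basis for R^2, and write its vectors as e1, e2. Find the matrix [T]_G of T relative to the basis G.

[[-2, 2], [0, -3]]

The j-th column of [T]_G is [T(ej)]_G.
T(e1) = A e1 = [2, 6] = -2e1 + 0·e2, so column 1 is [-2, 0].
Repeating for e2 and assembling the columns gives [[-2, 2], [0, -3]].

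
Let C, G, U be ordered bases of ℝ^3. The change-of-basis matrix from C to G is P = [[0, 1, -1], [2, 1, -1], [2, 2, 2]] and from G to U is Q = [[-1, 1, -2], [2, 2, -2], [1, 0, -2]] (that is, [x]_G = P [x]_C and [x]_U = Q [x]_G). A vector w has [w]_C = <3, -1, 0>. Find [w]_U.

Composing the changes, [w]_U = Q P [w]_C.
Q P = [[-2, -4, -4], [0, 0, -8], [-4, -3, -5]]; applying this to <3, -1, 0> gives <-2, 0, -9>.

<-2, 0, -9>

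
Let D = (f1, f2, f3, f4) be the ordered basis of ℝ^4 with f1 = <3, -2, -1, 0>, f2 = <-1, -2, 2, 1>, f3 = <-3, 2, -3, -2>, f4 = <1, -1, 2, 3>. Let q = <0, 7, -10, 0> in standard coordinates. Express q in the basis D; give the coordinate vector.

<1, -3, 3, 3>

Write q = c_1 f1 + ... + c_4 f4 and solve for the c_i.
Row-reducing the augmented matrix [M | q] gives c = (1, -3, 3, 3).
Check: f1 - 3f2 + 3f3 + 3f4 = <0, 7, -10, 0>.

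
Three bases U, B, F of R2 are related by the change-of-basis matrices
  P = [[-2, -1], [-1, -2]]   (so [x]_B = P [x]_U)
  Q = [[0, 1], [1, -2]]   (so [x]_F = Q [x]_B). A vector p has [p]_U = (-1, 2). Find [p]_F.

First [p]_B = P [p]_U = (0, -3).
Then [p]_F = Q [p]_B = (-3, 6).

(-3, 6)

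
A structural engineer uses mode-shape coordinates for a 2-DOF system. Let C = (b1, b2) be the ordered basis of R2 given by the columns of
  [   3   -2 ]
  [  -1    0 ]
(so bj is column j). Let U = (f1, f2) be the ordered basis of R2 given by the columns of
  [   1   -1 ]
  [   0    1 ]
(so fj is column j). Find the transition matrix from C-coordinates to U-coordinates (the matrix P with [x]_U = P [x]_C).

[[2, -2], [-1, 0]]

Let M have columns bj and N have columns fj. Then for every x, N [x]_U = x = M [x]_C, so P = N^(-1) M.
Since det N = 1, N^(-1) has integer entries; multiplying gives P = [[2, -2], [-1, 0]].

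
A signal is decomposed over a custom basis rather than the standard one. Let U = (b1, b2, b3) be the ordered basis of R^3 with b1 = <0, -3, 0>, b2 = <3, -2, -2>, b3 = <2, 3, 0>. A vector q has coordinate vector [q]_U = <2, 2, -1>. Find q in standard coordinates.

By definition q = 2b1 + 2b2 - b3.
Summing componentwise gives <4, -13, -4>.

<4, -13, -4>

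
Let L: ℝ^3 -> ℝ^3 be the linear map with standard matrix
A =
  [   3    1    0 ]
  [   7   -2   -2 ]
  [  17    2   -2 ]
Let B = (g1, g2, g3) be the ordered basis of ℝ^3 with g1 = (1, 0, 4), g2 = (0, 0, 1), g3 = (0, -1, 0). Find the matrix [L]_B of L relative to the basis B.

[[3, 0, -1], [-3, -2, 2], [1, 2, -2]]

With P the matrix whose columns are g1, ..., g3, [L]_B = P^(-1) A P.
Column by column: L(g1) = A g1 = (3, -1, 9); its B-coordinates (3, -3, 1) give column 1.
Continuing for each basis vector yields [L]_B = [[3, 0, -1], [-3, -2, 2], [1, 2, -2]].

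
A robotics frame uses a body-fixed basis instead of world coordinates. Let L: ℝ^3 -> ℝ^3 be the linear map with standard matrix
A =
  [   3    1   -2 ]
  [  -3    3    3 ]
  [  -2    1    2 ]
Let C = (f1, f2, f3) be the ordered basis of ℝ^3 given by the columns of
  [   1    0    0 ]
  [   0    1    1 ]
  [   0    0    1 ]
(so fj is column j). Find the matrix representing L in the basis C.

Let P have columns f1, ..., f3. Then [L]_C = P^(-1) A P.
Here det P = 1, so P^(-1) is integer; computing A P first and then P^(-1)(A P) gives [[3, 1, -1], [-1, 2, 3], [-2, 1, 3]].

[[3, 1, -1], [-1, 2, 3], [-2, 1, 3]]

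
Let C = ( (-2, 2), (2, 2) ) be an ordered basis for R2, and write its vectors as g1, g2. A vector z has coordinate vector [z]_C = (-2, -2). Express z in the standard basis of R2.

z = M [z]_C, where M has columns g1, g2.
Carrying out the matrix-vector product, z = (0, -8).

(0, -8)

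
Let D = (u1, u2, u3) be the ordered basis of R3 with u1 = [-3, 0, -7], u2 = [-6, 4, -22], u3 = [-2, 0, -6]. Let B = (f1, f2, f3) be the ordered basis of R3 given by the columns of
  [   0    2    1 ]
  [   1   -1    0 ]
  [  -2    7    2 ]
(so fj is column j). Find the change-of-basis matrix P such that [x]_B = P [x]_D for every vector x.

Let M have columns uj and N have columns fj. Then for every x, N [x]_B = x = M [x]_D, so P = N^(-1) M.
Since det N = 1, N^(-1) has integer entries; multiplying gives P = [[-1, 2, -2], [-1, -2, -2], [-1, -2, 2]].

[[-1, 2, -2], [-1, -2, -2], [-1, -2, 2]]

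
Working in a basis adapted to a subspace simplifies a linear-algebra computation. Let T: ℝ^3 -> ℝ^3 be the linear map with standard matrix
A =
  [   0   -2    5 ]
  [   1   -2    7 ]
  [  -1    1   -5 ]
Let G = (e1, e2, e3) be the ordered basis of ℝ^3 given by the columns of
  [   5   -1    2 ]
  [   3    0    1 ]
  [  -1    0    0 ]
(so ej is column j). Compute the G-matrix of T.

[[-3, -1, 1], [-2, -1, 1], [1, 2, -3]]

The j-th column of [T]_G is [T(ej)]_G.
T(e1) = A e1 = [-11, -8, 3] = -3e1 - 2e2 + e3, so column 1 is [-3, -2, 1].
Repeating for e2, e3 and assembling the columns gives [[-3, -1, 1], [-2, -1, 1], [1, 2, -3]].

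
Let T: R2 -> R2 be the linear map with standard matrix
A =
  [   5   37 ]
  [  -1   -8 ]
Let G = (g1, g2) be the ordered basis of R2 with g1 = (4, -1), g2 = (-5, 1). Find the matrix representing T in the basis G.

[[-3, 3], [1, 0]]

Let P have columns g1, g2. Then [T]_G = P^(-1) A P.
Here det P = -1, so P^(-1) is integer; computing A P first and then P^(-1)(A P) gives [[-3, 3], [1, 0]].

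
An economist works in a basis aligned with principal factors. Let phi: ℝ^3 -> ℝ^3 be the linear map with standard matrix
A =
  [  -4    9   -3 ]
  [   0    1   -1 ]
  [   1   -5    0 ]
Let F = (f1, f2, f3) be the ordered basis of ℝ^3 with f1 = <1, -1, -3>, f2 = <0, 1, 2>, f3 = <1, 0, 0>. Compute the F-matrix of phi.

The j-th column of [phi]_F is [phi(fj)]_F.
phi(f1) = A f1 = <-4, 2, 6> = -2f1 + 0·f2 - 2f3, so column 1 is <-2, 0, -2>.
Repeating for f2, f3 and assembling the columns gives [[-2, 3, -1], [0, 2, -1], [-2, 0, -3]].

[[-2, 3, -1], [0, 2, -1], [-2, 0, -3]]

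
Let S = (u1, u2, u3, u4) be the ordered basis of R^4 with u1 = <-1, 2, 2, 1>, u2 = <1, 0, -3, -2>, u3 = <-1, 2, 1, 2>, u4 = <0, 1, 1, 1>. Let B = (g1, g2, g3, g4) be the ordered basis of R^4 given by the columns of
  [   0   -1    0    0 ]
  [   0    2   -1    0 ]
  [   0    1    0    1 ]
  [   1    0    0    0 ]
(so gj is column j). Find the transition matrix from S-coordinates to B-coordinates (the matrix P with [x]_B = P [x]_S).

[[1, -2, 2, 1], [1, -1, 1, 0], [0, -2, 0, -1], [1, -2, 0, 1]]

Take x = uj: its S-coordinates are the j-th standard unit vector, so P e_j — column j of P — equals [uj]_B.
u1 = g1 + g2 + 0·g3 + g4, giving column 1 = <1, 1, 0, 1>; repeating for each j gives P = [[1, -2, 2, 1], [1, -1, 1, 0], [0, -2, 0, -1], [1, -2, 0, 1]].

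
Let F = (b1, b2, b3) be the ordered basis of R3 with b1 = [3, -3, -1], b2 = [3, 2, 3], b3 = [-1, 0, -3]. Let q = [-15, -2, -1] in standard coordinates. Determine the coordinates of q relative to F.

Write q = c_1 b1 + ... + c_3 b3 and solve for the c_i.
Gaussian elimination on [M | q] yields c = (-2, -4, -3).
Check: -2b1 - 4b2 - 3b3 = [-15, -2, -1].

[-2, -4, -3]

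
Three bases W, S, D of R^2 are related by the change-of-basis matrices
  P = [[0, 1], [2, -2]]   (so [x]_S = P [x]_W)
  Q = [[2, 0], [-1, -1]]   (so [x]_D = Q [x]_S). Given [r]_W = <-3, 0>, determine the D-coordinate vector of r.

<0, 6>

Composing the changes, [r]_D = Q P [r]_W.
Q P = [[0, 2], [-2, 1]]; applying this to <-3, 0> gives <0, 6>.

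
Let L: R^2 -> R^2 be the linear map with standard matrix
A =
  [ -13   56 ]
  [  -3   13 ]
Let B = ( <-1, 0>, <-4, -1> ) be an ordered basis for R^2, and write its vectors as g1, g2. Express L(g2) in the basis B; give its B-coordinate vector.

<0, 1>

Column 2 of [L]_B is the B-coordinate vector of L(g2).
In standard coordinates L(g2) = A g2 = <-4, -1>.
Converting to B: <-4, -1> = 0·g1 + g2, so the coordinate vector is <0, 1>.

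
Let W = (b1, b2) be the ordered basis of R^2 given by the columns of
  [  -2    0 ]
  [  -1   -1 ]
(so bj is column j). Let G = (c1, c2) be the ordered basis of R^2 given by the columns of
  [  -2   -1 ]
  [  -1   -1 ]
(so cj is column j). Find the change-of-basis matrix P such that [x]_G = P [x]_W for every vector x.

Let M have columns bj and N have columns cj. Then for every x, N [x]_G = x = M [x]_W, so P = N^(-1) M.
Since det N = 1, N^(-1) has integer entries; multiplying gives P = [[1, -1], [0, 2]].

[[1, -1], [0, 2]]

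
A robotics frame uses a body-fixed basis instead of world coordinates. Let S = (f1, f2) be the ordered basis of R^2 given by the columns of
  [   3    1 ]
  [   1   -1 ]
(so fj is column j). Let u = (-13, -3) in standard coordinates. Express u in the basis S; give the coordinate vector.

[u]_S is the unique c with M c = u, where M has columns f1, f2.
System: 3c_1 + c_2 = -13, c_1 - c_2 = -3; solving gives c_1 = -4, c_2 = -1.
Check: -4f1 - f2 = (-13, -3).

(-4, -1)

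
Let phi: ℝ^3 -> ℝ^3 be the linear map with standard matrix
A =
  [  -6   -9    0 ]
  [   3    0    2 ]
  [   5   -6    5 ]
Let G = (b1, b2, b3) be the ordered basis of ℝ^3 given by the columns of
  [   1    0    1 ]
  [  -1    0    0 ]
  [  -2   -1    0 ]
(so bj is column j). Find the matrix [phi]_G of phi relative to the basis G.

[[1, 2, -3], [-3, 1, 1], [2, -2, -3]]

With P the matrix whose columns are b1, ..., b3, [phi]_G = P^(-1) A P.
Column by column: phi(b1) = A b1 = (3, -1, 1); its G-coordinates (1, -3, 2) give column 1.
Continuing for each basis vector yields [phi]_G = [[1, 2, -3], [-3, 1, 1], [2, -2, -3]].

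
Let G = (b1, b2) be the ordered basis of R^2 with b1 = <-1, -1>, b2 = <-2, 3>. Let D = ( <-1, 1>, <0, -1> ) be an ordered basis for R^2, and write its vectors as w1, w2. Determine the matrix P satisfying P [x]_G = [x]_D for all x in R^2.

Column j of P is [bj]_D, since P maps G-coordinates to D-coordinates.
Expressing b1 in D: b1 = w1 + 2w2, so column 1 of P is <1, 2>.
Doing the same for each bj gives P = [[1, 2], [2, -1]].

[[1, 2], [2, -1]]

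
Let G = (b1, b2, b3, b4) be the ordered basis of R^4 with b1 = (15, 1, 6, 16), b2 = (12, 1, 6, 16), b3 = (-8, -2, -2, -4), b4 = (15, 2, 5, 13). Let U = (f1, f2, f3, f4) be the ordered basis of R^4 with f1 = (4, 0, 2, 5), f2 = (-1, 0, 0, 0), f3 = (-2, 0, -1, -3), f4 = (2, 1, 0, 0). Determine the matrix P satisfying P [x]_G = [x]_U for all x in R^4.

Column j of P is [bj]_U, since P maps G-coordinates to U-coordinates.
Expressing b1 in U: b1 = 2f1 - f2 - 2f3 + f4, so column 1 of P is (2, -1, -2, 1).
Doing the same for each bj gives P = [[2, 2, -2, 2], [-1, 2, 0, -1], [-2, -2, -2, -1], [1, 1, -2, 2]].

[[2, 2, -2, 2], [-1, 2, 0, -1], [-2, -2, -2, -1], [1, 1, -2, 2]]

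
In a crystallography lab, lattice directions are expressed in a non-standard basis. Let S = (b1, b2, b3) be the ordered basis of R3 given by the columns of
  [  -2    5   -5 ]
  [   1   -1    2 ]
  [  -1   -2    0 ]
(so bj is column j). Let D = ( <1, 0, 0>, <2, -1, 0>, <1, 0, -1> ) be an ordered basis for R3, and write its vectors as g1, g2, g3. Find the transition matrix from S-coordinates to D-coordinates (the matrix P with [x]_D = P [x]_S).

Let M have columns bj and N have columns gj. Then for every x, N [x]_D = x = M [x]_S, so P = N^(-1) M.
Since det N = 1, N^(-1) has integer entries; multiplying gives P = [[-1, 1, -1], [-1, 1, -2], [1, 2, 0]].

[[-1, 1, -1], [-1, 1, -2], [1, 2, 0]]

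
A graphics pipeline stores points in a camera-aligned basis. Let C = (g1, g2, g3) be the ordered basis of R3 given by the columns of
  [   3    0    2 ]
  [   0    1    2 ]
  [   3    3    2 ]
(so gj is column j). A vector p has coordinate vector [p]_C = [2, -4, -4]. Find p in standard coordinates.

[-2, -12, -14]

By definition p = 2g1 - 4g2 - 4g3.
Summing componentwise gives [-2, -12, -14].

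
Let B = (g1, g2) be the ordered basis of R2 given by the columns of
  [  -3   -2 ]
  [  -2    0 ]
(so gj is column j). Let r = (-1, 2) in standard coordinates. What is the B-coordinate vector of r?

(-1, 2)

We seek scalars with c_1 g1 + c_2 g2 = r; equivalently solve M c = r where the columns of M are g1, g2.
System: -3c_1 - 2c_2 = -1, -2c_1 + 0c_2 = 2; solving gives c_1 = -1, c_2 = 2.
Check: -g1 + 2g2 = (-1, 2).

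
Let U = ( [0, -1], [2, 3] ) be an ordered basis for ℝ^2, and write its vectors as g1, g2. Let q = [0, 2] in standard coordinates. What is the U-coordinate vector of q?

[-2, 0]

Write q = c_1 g1 + c_2 g2 and solve for the c_i.
System: 0c_1 + 2c_2 = 0, -c_1 + 3c_2 = 2; solving gives c_1 = -2, c_2 = 0.
Check: -2g1 + 0·g2 = [0, 2].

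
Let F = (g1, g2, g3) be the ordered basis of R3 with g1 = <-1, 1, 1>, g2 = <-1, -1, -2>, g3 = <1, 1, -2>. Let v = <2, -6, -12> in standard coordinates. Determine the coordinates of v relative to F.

[v]_F is the unique c with M c = v, where M has columns g1, ..., g3.
Solving this 3x3 system gives c = (-4, 3, 1).
Check: -4g1 + 3g2 + g3 = <2, -6, -12>.

<-4, 3, 1>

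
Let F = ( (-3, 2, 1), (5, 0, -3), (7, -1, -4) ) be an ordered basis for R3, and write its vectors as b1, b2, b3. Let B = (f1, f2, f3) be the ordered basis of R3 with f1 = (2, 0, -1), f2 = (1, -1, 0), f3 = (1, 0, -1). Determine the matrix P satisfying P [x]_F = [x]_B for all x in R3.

Take x = bj: its F-coordinates are the j-th standard unit vector, so P e_j — column j of P — equals [bj]_B.
b1 = 0·f1 - 2f2 - f3, giving column 1 = (0, -2, -1); repeating for each j gives P = [[0, 2, 2], [-2, 0, 1], [-1, 1, 2]].

[[0, 2, 2], [-2, 0, 1], [-1, 1, 2]]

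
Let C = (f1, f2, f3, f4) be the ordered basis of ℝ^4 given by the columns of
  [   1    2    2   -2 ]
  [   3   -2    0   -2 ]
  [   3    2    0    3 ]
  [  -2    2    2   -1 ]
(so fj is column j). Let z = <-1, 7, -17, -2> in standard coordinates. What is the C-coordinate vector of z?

Write z = c_1 f1 + ... + c_4 f4 and solve for the c_i.
Solving this 4x4 system gives c = (-1, -1, -3, -4).
Check: -f1 - f2 - 3f3 - 4f4 = <-1, 7, -17, -2>.

<-1, -1, -3, -4>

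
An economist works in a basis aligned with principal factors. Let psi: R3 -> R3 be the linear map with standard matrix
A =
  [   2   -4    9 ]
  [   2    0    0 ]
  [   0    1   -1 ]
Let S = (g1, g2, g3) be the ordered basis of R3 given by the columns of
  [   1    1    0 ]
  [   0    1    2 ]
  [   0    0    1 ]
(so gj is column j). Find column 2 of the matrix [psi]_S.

Column 2 of [psi]_S is the S-coordinate vector of psi(g2).
In standard coordinates psi(g2) = A g2 = <-2, 2, 1>.
Converting to S: <-2, 2, 1> = -2g1 + 0·g2 + g3, so the coordinate vector is <-2, 0, 1>.

<-2, 0, 1>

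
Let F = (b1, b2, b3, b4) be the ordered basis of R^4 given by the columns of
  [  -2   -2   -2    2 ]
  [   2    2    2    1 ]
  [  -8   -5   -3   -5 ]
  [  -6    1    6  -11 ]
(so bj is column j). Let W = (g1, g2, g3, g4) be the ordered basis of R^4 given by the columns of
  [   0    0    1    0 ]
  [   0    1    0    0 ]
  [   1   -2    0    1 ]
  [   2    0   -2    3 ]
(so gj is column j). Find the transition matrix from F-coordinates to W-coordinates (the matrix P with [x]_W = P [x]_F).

Let M have columns bj and N have columns gj. Then for every x, N [x]_W = x = M [x]_F, so P = N^(-1) M.
Since det N = -1, N^(-1) has integer entries; multiplying gives P = [[-2, 0, 1, -2], [2, 2, 2, 1], [-2, -2, -2, 2], [-2, -1, 0, -1]].

[[-2, 0, 1, -2], [2, 2, 2, 1], [-2, -2, -2, 2], [-2, -1, 0, -1]]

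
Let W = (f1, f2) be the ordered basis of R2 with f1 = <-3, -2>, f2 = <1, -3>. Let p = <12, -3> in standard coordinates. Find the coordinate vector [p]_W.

<-3, 3>

We seek scalars with c_1 f1 + c_2 f2 = p; equivalently solve M c = p where the columns of M are f1, f2.
System: -3c_1 + c_2 = 12, -2c_1 - 3c_2 = -3; solving gives c_1 = -3, c_2 = 3.
Check: -3f1 + 3f2 = <12, -3>.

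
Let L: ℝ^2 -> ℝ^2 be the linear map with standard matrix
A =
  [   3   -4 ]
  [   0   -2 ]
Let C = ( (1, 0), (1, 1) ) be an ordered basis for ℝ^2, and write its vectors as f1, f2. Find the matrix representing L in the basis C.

With P the matrix whose columns are f1, f2, [L]_C = P^(-1) A P.
Column by column: L(f1) = A f1 = (3, 0); its C-coordinates (3, 0) give column 1.
Continuing for each basis vector yields [L]_C = [[3, 1], [0, -2]].

[[3, 1], [0, -2]]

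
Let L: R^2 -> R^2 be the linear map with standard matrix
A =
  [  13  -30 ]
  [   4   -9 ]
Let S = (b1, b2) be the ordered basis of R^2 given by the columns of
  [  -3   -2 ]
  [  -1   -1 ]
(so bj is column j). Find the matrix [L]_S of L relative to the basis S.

With P the matrix whose columns are b1, b2, [L]_S = P^(-1) A P.
Column by column: L(b1) = A b1 = [-9, -3]; its S-coordinates [3, 0] give column 1.
Continuing for each basis vector yields [L]_S = [[3, -2], [0, 1]].

[[3, -2], [0, 1]]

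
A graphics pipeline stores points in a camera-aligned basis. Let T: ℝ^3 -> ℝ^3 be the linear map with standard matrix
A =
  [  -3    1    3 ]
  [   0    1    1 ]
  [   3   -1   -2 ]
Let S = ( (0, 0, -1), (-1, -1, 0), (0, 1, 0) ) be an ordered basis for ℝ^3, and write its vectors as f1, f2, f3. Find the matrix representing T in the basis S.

Let P have columns f1, ..., f3. Then [T]_S = P^(-1) A P.
Here det P = 1, so P^(-1) is integer; computing A P first and then P^(-1)(A P) gives [[-2, 2, 1], [3, -2, -1], [2, -3, 0]].

[[-2, 2, 1], [3, -2, -1], [2, -3, 0]]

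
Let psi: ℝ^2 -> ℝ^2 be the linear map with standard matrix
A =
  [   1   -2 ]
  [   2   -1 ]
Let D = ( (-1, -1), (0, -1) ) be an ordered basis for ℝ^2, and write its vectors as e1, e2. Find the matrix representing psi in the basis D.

[[-1, -2], [2, 1]]

With P the matrix whose columns are e1, e2, [psi]_D = P^(-1) A P.
Column by column: psi(e1) = A e1 = (1, -1); its D-coordinates (-1, 2) give column 1.
Continuing for each basis vector yields [psi]_D = [[-1, -2], [2, 1]].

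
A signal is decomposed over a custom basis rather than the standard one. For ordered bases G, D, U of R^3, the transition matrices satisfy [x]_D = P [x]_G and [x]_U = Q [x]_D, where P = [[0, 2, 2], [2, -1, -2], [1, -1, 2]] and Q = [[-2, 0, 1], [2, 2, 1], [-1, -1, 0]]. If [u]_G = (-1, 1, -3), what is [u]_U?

Apply P to get D-coordinates (-4, 3, -8), then Q to get U-coordinates.
The result is [u]_U = (0, -10, 1).

(0, -10, 1)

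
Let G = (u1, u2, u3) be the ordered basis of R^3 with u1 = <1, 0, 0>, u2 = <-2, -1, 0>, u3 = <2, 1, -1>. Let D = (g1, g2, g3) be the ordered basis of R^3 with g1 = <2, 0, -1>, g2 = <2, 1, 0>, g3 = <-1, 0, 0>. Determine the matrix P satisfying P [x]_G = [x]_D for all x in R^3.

[[0, 0, 1], [0, -1, 1], [-1, 0, 2]]

Let M have columns uj and N have columns gj. Then for every x, N [x]_D = x = M [x]_G, so P = N^(-1) M.
Since det N = -1, N^(-1) has integer entries; multiplying gives P = [[0, 0, 1], [0, -1, 1], [-1, 0, 2]].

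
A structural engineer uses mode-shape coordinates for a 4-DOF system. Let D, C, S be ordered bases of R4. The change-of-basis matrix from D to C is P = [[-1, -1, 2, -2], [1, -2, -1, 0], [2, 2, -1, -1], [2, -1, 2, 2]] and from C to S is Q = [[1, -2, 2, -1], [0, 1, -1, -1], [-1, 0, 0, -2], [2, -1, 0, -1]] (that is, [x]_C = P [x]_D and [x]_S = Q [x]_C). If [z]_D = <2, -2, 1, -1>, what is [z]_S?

<-12, -1, -16, -3>

First [z]_C = P [z]_D = <4, 5, 0, 6>.
Then [z]_S = Q [z]_C = <-12, -1, -16, -3>.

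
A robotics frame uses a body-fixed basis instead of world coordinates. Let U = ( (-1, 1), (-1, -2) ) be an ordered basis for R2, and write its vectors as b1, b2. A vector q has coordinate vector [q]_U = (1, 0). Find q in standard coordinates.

By definition q = b1 + 0·b2.
Summing componentwise gives (-1, 1).

(-1, 1)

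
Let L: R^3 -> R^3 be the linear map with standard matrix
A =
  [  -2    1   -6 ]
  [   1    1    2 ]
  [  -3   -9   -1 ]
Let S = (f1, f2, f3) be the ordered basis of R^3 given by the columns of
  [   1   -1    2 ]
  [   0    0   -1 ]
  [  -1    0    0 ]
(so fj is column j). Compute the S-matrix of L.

Let P have columns f1, ..., f3. Then [L]_S = P^(-1) A P.
Here det P = -1, so P^(-1) is integer; computing A P first and then P^(-1)(A P) gives [[2, -3, -3], [0, -3, 0], [1, 1, -1]].

[[2, -3, -3], [0, -3, 0], [1, 1, -1]]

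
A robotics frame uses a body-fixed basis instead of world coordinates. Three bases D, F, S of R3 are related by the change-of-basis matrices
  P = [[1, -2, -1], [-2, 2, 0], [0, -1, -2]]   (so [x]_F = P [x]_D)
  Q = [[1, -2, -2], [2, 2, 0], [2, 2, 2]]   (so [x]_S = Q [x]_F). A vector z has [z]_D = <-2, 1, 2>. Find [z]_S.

First [z]_F = P [z]_D = <-6, 6, -5>.
Then [z]_S = Q [z]_F = <-8, 0, -10>.

<-8, 0, -10>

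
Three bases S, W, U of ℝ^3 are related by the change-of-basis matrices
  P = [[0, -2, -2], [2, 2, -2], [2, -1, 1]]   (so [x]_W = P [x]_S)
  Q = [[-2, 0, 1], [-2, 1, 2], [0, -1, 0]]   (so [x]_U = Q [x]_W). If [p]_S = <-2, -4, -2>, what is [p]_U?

First [p]_W = P [p]_S = <12, -8, -2>.
Then [p]_U = Q [p]_W = <-26, -36, 8>.

<-26, -36, 8>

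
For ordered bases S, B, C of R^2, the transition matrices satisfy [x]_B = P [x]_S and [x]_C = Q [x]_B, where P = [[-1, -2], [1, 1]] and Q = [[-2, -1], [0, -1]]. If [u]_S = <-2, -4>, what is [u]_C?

First [u]_B = P [u]_S = <10, -6>.
Then [u]_C = Q [u]_B = <-14, 6>.

<-14, 6>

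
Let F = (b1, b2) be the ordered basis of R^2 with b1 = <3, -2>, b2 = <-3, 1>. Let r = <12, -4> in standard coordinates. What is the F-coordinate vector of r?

Write r = c_1 b1 + c_2 b2 and solve for the c_i.
System: 3c_1 - 3c_2 = 12, -2c_1 + c_2 = -4; solving gives c_1 = 0, c_2 = -4.
Check: 0·b1 - 4b2 = <12, -4>.

<0, -4>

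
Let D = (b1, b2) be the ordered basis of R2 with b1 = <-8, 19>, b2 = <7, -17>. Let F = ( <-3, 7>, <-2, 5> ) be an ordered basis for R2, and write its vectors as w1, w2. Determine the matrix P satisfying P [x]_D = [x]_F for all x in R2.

Column j of P is [bj]_F, since P maps D-coordinates to F-coordinates.
Expressing b1 in F: b1 = 2w1 + w2, so column 1 of P is <2, 1>.
Doing the same for each bj gives P = [[2, -1], [1, -2]].

[[2, -1], [1, -2]]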